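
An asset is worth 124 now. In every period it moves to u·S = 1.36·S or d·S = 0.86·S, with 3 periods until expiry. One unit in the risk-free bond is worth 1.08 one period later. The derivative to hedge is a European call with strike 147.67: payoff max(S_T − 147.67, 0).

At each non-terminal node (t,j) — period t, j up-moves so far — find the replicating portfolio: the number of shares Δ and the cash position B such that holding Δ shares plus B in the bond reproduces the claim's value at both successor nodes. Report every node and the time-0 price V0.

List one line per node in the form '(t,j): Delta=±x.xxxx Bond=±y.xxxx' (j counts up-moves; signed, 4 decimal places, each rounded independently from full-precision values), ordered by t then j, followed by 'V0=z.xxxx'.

(0,0): Delta=0.6448 Bond=-56.0496
(1,0): Delta=0.3788 Bond=-32.1636
(1,1): Delta=0.8589 Bond=-96.6409
(2,0): Delta=0.0000 Bond=0.0000
(2,1): Delta=0.6836 Bond=-78.9470
(2,2): Delta=1.0000 Bond=-136.7315
V0=23.9056

Since d<R<u, set p* = (R−d)/(u−d) = 0.4400; price each node as the discounted p*-expectation of its children.
Terminal payoffs: V(3,0)=0.0000, V(3,1)=0.0000, V(3,2)=49.5713, V(3,3)=164.2465
  t=2,j=0: stock 91.7104 → up 124.7261 (V=0.0000), down 78.8709 (V=0.0000). Price 0.0000; hedge Δ=0.0000, bond B=0.0000.
  t=2,j=1: stock 145.0304 → up 197.2413 (V=49.5713), down 124.7261 (V=0.0000). Price 20.1957; hedge Δ=0.6836, bond B=-78.9470.
  t=2,j=2: stock 229.3504 → up 311.9165 (V=164.2465), down 197.2413 (V=49.5713). Price 92.6189; hedge Δ=1.0000, bond B=-136.7315.
  t=1,j=0: stock 106.6400 → up 145.0304 (V=20.1957), down 91.7104 (V=0.0000). Price 8.2279; hedge Δ=0.3788, bond B=-32.1636.
  t=1,j=1: stock 168.6400 → up 229.3504 (V=92.6189), down 145.0304 (V=20.1957). Price 48.2055; hedge Δ=0.8589, bond B=-96.6409.
  t=0,j=0: stock 124.0000 → up 168.6400 (V=48.2055), down 106.6400 (V=8.2279). Price 23.9056; hedge Δ=0.6448, bond B=-56.0496.
The time-0 hedge costs 23.9056, which is the no-arbitrage price.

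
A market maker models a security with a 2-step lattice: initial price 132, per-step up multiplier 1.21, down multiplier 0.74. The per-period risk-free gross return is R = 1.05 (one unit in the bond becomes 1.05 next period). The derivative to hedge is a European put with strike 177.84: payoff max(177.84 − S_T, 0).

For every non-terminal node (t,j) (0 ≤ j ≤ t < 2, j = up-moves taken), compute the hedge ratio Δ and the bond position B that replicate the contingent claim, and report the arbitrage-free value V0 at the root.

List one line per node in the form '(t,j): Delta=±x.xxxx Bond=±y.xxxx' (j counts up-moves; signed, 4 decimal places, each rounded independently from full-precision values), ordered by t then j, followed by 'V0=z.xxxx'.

(0,0): Delta=-0.8439 Bond=146.7804
(1,0): Delta=-1.0000 Bond=169.3714
(1,1): Delta=-0.7946 Bond=146.2474
V0=35.3912

Since d<R<u, set p* = (R−d)/(u−d) = 0.6596; price each node as the discounted p*-expectation of its children.
Terminal payoffs: V(2,0)=105.5568, V(2,1)=59.6472, V(2,2)=0.0000
Node (1,0) S=97.6800: V=(p*·59.6472+(1−p*)·105.5568)/1.05=71.6914; Δ=(59.6472−105.5568)/(118.1928−72.2832)=-1.0000; B=V−Δ·S=169.3714
Node (1,1) S=159.7200: V=(p*·0.0000+(1−p*)·59.6472)/1.05=19.3385; Δ=(0.0000−59.6472)/(193.2612−118.1928)=-0.7946; B=V−Δ·S=146.2474
Node (0,0) S=132.0000: V=(p*·19.3385+(1−p*)·71.6914)/1.05=35.3912; Δ=(19.3385−71.6914)/(159.7200−97.6800)=-0.8439; B=V−Δ·S=146.7804
Self-financing check: at every node Δ·S+B equals the discounted successor values.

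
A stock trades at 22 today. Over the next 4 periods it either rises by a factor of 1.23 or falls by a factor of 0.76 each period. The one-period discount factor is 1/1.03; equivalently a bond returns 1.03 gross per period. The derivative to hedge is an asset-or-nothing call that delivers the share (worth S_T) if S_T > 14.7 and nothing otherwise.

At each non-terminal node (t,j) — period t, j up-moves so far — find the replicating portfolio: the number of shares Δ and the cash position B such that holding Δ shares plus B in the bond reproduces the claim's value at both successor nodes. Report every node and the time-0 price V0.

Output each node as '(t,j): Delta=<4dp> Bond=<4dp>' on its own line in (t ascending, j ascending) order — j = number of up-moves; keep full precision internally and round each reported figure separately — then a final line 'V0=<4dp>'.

(0,0): Delta=1.2971 Bond=-8.6194
(1,0): Delta=1.5980 Bond=-13.9089
(1,1): Delta=1.1594 Bond=-5.1514
(2,0): Delta=1.7953 Bond=-16.8332
(2,1): Delta=1.5077 Bond=-12.4691
(2,2): Delta=1.0000 Bond=0.0000
(3,0): Delta=0.0000 Bond=0.0000
(3,1): Delta=2.6170 Bond=-30.1813
(3,2): Delta=1.0000 Bond=0.0000
(3,3): Delta=1.0000 Bond=0.0000
V0=19.9175

Since d<R<u, set p* = (R−d)/(u−d) = 0.5745; price each node as the discounted p*-expectation of its children.
Terminal payoffs: V(4,0)=0.0000, V(4,1)=0.0000, V(4,2)=19.2247, V(4,3)=31.1137, V(4,4)=50.3551
Node (3,0) S=9.6575: V=(p*·0.0000+(1−p*)·0.0000)/1.03=0.0000; Δ=(0.0000−0.0000)/(11.8787−7.3397)=0.0000; B=V−Δ·S=0.0000
Node (3,1) S=15.6299: V=(p*·19.2247+(1−p*)·0.0000)/1.03=10.7223; Δ=(19.2247−0.0000)/(19.2247−11.8787)=2.6170; B=V−Δ·S=-30.1813
Node (3,2) S=25.2957: V=(p*·31.1137+(1−p*)·19.2247)/1.03=25.2957; Δ=(31.1137−19.2247)/(31.1137−19.2247)=1.0000; B=V−Δ·S=0.0000
Node (3,3) S=40.9391: V=(p*·50.3551+(1−p*)·31.1137)/1.03=40.9391; Δ=(50.3551−31.1137)/(50.3551−31.1137)=1.0000; B=V−Δ·S=0.0000
Node (2,0) S=12.7072: V=(p*·10.7223+(1−p*)·0.0000)/1.03=5.9802; Δ=(10.7223−0.0000)/(15.6299−9.6575)=1.7953; B=V−Δ·S=-16.8332
Node (2,1) S=20.5656: V=(p*·25.2957+(1−p*)·10.7223)/1.03=18.5381; Δ=(25.2957−10.7223)/(25.2957−15.6299)=1.5077; B=V−Δ·S=-12.4691
Node (2,2) S=33.2838: V=(p*·40.9391+(1−p*)·25.2957)/1.03=33.2838; Δ=(40.9391−25.2957)/(40.9391−25.2957)=1.0000; B=V−Δ·S=0.0000
Node (1,0) S=16.7200: V=(p*·18.5381+(1−p*)·5.9802)/1.03=12.8100; Δ=(18.5381−5.9802)/(20.5656−12.7072)=1.5980; B=V−Δ·S=-13.9089
Node (1,1) S=27.0600: V=(p*·33.2838+(1−p*)·18.5381)/1.03=26.2224; Δ=(33.2838−18.5381)/(33.2838−20.5656)=1.1594; B=V−Δ·S=-5.1514
Node (0,0) S=22.0000: V=(p*·26.2224+(1−p*)·12.8100)/1.03=19.9175; Δ=(26.2224−12.8100)/(27.0600−16.7200)=1.2971; B=V−Δ·S=-8.6194
Each (Δ,B) replicates both successor values, so the strategy is self-financing and V0 is arbitrage-free.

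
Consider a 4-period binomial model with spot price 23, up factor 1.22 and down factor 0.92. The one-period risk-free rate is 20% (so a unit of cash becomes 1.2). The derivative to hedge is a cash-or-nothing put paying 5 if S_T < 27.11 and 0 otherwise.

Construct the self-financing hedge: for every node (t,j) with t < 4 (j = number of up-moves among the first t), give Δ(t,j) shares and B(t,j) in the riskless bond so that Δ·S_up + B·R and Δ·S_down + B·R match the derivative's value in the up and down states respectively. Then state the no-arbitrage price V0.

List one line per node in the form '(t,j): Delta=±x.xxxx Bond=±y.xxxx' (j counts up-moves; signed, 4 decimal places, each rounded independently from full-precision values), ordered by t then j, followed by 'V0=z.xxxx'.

(0,0): Delta=-0.0052 Bond=0.1227
(1,0): Delta=-0.0681 Bond=1.4772
(1,1): Delta=-0.0018 Bond=0.0523
(2,0): Delta=-0.6659 Bond=13.4105
(2,1): Delta=-0.0359 Bond=0.9414
(2,2): Delta=0.0000 Bond=0.0000
(3,0): Delta=0.0000 Bond=4.1667
(3,1): Delta=-0.7018 Bond=16.9444
(3,2): Delta=0.0000 Bond=0.0000
(3,3): Delta=0.0000 Bond=0.0000
V0=0.0027

Since d<R<u, set p* = (R−d)/(u−d) = 0.9333; price each node as the discounted p*-expectation of its children.
Terminal payoffs: V(4,0)=5.0000, V(4,1)=5.0000, V(4,2)=0.0000, V(4,3)=0.0000, V(4,4)=0.0000
Node (3,0) S=17.9098: V=(p*·5.0000+(1−p*)·5.0000)/1.2=4.1667; Δ=(5.0000−5.0000)/(21.8500−16.4770)=0.0000; B=V−Δ·S=4.1667
Node (3,1) S=23.7500: V=(p*·0.0000+(1−p*)·5.0000)/1.2=0.2778; Δ=(0.0000−5.0000)/(28.9750−21.8500)=-0.7018; B=V−Δ·S=16.9444
Node (3,2) S=31.4945: V=(p*·0.0000+(1−p*)·0.0000)/1.2=0.0000; Δ=(0.0000−0.0000)/(38.4233−28.9750)=0.0000; B=V−Δ·S=0.0000
Node (3,3) S=41.7645: V=(p*·0.0000+(1−p*)·0.0000)/1.2=0.0000; Δ=(0.0000−0.0000)/(50.9527−38.4233)=0.0000; B=V−Δ·S=0.0000
Node (2,0) S=19.4672: V=(p*·0.2778+(1−p*)·4.1667)/1.2=0.4475; Δ=(0.2778−4.1667)/(23.7500−17.9098)=-0.6659; B=V−Δ·S=13.4105
Node (2,1) S=25.8152: V=(p*·0.0000+(1−p*)·0.2778)/1.2=0.0154; Δ=(0.0000−0.2778)/(31.4945−23.7500)=-0.0359; B=V−Δ·S=0.9414
Node (2,2) S=34.2332: V=(p*·0.0000+(1−p*)·0.0000)/1.2=0.0000; Δ=(0.0000−0.0000)/(41.7645−31.4945)=0.0000; B=V−Δ·S=0.0000
Node (1,0) S=21.1600: V=(p*·0.0154+(1−p*)·0.4475)/1.2=0.0369; Δ=(0.0154−0.4475)/(25.8152−19.4672)=-0.0681; B=V−Δ·S=1.4772
Node (1,1) S=28.0600: V=(p*·0.0000+(1−p*)·0.0154)/1.2=0.0009; Δ=(0.0000−0.0154)/(34.2332−25.8152)=-0.0018; B=V−Δ·S=0.0523
Node (0,0) S=23.0000: V=(p*·0.0009+(1−p*)·0.0369)/1.2=0.0027; Δ=(0.0009−0.0369)/(28.0600−21.1600)=-0.0052; B=V−Δ·S=0.1227
Self-financing check: at every node Δ·S+B equals the discounted successor values.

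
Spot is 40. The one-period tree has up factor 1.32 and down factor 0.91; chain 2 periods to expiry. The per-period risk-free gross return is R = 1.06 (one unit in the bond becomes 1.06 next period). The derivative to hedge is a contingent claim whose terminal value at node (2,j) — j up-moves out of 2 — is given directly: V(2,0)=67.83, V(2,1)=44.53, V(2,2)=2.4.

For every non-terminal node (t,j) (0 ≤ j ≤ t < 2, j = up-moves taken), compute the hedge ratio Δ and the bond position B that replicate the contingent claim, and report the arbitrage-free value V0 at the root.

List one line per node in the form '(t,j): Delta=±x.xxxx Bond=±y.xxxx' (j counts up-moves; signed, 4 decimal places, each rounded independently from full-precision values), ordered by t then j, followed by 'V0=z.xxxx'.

Since d<R<u, set p* = (R−d)/(u−d) = 0.3659; price each node as the discounted p*-expectation of its children.
Terminal values V(2,·): V(2,0)=67.8300, V(2,1)=44.5300, V(2,2)=2.4000
  t=1,j=0: stock 36.4000 → up 48.0480 (V=44.5300), down 33.1240 (V=67.8300). Price 55.9487; hedge Δ=-1.5612, bond B=112.7780.
  t=1,j=1: stock 52.8000 → up 69.6960 (V=2.4000), down 48.0480 (V=44.5300). Price 27.4685; hedge Δ=-1.9461, bond B=130.2246.
  t=0,j=0: stock 40.0000 → up 52.8000 (V=27.4685), down 36.4000 (V=55.9487). Price 42.9520; hedge Δ=-1.7366, bond B=112.4159.
Check: Δ(0,0)·S0 + B(0,0) = 42.9520 = V0.

(0,0): Delta=-1.7366 Bond=112.4159
(1,0): Delta=-1.5612 Bond=112.7780
(1,1): Delta=-1.9461 Bond=130.2246
V0=42.9520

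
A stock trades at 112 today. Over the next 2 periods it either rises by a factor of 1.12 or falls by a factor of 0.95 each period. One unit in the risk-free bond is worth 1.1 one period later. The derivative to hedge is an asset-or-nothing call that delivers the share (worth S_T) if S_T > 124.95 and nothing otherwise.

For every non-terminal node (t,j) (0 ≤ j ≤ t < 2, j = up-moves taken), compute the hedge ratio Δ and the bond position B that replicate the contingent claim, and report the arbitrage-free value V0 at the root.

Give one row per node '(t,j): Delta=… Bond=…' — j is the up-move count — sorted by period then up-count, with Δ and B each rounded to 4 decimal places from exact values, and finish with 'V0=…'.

(0,0): Delta=5.9188 Bond=-572.5135
(1,0): Delta=0.0000 Bond=0.0000
(1,1): Delta=6.5882 Bond=-713.7335
V0=90.3969

Risk-neutral probability p* = (R−d)/(u−d) = (1.1−0.95)/(1.12−0.95) = 0.8824.
Terminal payoffs: V(2,0)=0.0000, V(2,1)=0.0000, V(2,2)=140.4928
  t=1,j=0: stock 106.4000 → up 119.1680 (V=0.0000), down 101.0800 (V=0.0000). Price 0.0000; hedge Δ=0.0000, bond B=0.0000.
  t=1,j=1: stock 125.4400 → up 140.4928 (V=140.4928), down 119.1680 (V=0.0000). Price 112.6948; hedge Δ=6.5882, bond B=-713.7335.
  t=0,j=0: stock 112.0000 → up 125.4400 (V=112.6948), down 106.4000 (V=0.0000). Price 90.3969; hedge Δ=5.9188, bond B=-572.5135.
Each (Δ,B) replicates both successor values, so the strategy is self-financing and V0 is arbitrage-free.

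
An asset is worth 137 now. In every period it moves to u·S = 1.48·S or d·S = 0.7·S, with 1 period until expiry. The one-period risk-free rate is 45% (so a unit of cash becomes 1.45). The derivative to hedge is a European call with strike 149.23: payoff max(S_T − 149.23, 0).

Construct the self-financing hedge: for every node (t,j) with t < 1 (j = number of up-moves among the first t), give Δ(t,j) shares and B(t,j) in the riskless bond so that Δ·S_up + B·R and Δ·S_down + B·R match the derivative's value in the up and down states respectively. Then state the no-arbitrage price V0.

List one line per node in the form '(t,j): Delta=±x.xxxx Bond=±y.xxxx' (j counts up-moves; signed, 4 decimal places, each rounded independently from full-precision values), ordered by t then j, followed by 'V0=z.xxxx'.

(0,0): Delta=0.5009 Bond=-33.1309
V0=35.4973

The replicating-portfolio and risk-neutral prices coincide; use p* = (1.45−0.7)/(1.48−0.7) = 0.9615 for the latter.
At expiry t=1: V(1,0)=0.0000, V(1,1)=53.5300
  t=0,j=0: stock 137.0000 → up 202.7600 (V=53.5300), down 95.9000 (V=0.0000). Price 35.4973; hedge Δ=0.5009, bond B=-33.1309.
The time-0 hedge costs 35.4973, which is the no-arbitrage price.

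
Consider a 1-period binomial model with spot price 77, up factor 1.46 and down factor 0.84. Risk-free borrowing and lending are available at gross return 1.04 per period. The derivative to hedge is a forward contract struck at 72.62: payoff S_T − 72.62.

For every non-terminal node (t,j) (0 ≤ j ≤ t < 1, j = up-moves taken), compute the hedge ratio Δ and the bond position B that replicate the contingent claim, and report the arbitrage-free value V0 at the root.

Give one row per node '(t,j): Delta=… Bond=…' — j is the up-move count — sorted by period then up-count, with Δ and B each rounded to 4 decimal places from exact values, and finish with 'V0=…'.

The replicating-portfolio and risk-neutral prices coincide; use p* = (1.04−0.84)/(1.46−0.84) = 0.3226 for the latter.
Terminal values V(1,·): V(1,0)=-7.9400, V(1,1)=39.8000
  t=0,j=0: stock 77.0000 → up 112.4200 (V=39.8000), down 64.6800 (V=-7.9400). Price 7.1731; hedge Δ=1.0000, bond B=-69.8269.
Check: Δ(0,0)·S0 + B(0,0) = 7.1731 = V0.

(0,0): Delta=1.0000 Bond=-69.8269
V0=7.1731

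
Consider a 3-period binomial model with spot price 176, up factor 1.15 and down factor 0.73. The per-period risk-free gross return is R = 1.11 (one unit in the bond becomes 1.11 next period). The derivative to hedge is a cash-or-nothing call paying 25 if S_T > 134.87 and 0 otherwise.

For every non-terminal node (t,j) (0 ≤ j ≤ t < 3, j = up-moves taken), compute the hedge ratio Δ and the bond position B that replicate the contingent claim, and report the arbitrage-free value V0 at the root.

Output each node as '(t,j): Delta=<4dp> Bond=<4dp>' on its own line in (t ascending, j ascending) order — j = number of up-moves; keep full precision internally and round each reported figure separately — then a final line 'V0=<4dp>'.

Under the risk-neutral measure, an up-move has probability p* = (R−d)/(u−d) = 0.9048 and values discount at R = 1.11.
Payoff layer (t=3): V(3,0)=0.0000, V(3,1)=0.0000, V(3,2)=25.0000, V(3,3)=25.0000
  t=2,j=0: stock 93.7904 → up 107.8590 (V=0.0000), down 68.4670 (V=0.0000). Price 0.0000; hedge Δ=0.0000, bond B=0.0000.
  t=2,j=1: stock 147.7520 → up 169.9148 (V=25.0000), down 107.8590 (V=0.0000). Price 20.3775; hedge Δ=0.4029, bond B=-39.1463.
  t=2,j=2: stock 232.7600 → up 267.6740 (V=25.0000), down 169.9148 (V=25.0000). Price 22.5225; hedge Δ=0.0000, bond B=22.5225.
  t=1,j=0: stock 128.4800 → up 147.7520 (V=20.3775), down 93.7904 (V=0.0000). Price 16.6097; hedge Δ=0.3776, bond B=-31.9082.
  t=1,j=1: stock 202.4000 → up 232.7600 (V=22.5225), down 147.7520 (V=20.3775). Price 20.1065; hedge Δ=0.0252, bond B=14.9994.
  t=0,j=0: stock 176.0000 → up 202.4000 (V=20.1065), down 128.4800 (V=16.6097). Price 17.8140; hedge Δ=0.0473, bond B=9.4883.
Root portfolio cost Δ·176+B reproduces V0=17.8140.

(0,0): Delta=0.0473 Bond=9.4883
(1,0): Delta=0.3776 Bond=-31.9082
(1,1): Delta=0.0252 Bond=14.9994
(2,0): Delta=0.0000 Bond=0.0000
(2,1): Delta=0.4029 Bond=-39.1463
(2,2): Delta=0.0000 Bond=22.5225
V0=17.8140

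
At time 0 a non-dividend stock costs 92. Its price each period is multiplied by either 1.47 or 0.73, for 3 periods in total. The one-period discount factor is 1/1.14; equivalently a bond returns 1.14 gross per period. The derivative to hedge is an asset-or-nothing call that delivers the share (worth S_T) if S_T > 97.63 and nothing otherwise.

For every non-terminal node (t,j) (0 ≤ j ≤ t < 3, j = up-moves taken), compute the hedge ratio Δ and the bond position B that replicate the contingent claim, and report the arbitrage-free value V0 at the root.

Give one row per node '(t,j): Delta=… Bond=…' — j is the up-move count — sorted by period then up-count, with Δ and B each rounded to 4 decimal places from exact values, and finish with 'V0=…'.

(0,0): Delta=1.3210 Bond=-47.7514
(1,0): Delta=1.4192 Bond=-61.0350
(1,1): Delta=1.2817 Bond=-49.1257
(2,0): Delta=0.0000 Bond=0.0000
(2,1): Delta=1.9865 Bond=-125.5832
(2,2): Delta=1.0000 Bond=0.0000
V0=73.7781

No-arbitrage ⇒ martingale measure with p* = (R−d)/(u−d) = 0.5541.
Payoff layer (t=3): V(3,0)=0.0000, V(3,1)=0.0000, V(3,2)=145.1260, V(3,3)=292.2401
Node (2,0) S=49.0268: V=(p*·0.0000+(1−p*)·0.0000)/1.14=0.0000; Δ=(0.0000−0.0000)/(72.0694−35.7896)=0.0000; B=V−Δ·S=0.0000
Node (2,1) S=98.7252: V=(p*·145.1260+(1−p*)·0.0000)/1.14=70.5330; Δ=(145.1260−0.0000)/(145.1260−72.0694)=1.9865; B=V−Δ·S=-125.5832
Node (2,2) S=198.8028: V=(p*·292.2401+(1−p*)·145.1260)/1.14=198.8028; Δ=(292.2401−145.1260)/(292.2401−145.1260)=1.0000; B=V−Δ·S=0.0000
Node (1,0) S=67.1600: V=(p*·70.5330+(1−p*)·0.0000)/1.14=34.2799; Δ=(70.5330−0.0000)/(98.7252−49.0268)=1.4192; B=V−Δ·S=-61.0350
Node (1,1) S=135.2400: V=(p*·198.8028+(1−p*)·70.5330)/1.14=124.2118; Δ=(198.8028−70.5330)/(198.8028−98.7252)=1.2817; B=V−Δ·S=-49.1257
Node (0,0) S=92.0000: V=(p*·124.2118+(1−p*)·34.2799)/1.14=73.7781; Δ=(124.2118−34.2799)/(135.2400−67.1600)=1.3210; B=V−Δ·S=-47.7514
The time-0 hedge costs 73.7781, which is the no-arbitrage price.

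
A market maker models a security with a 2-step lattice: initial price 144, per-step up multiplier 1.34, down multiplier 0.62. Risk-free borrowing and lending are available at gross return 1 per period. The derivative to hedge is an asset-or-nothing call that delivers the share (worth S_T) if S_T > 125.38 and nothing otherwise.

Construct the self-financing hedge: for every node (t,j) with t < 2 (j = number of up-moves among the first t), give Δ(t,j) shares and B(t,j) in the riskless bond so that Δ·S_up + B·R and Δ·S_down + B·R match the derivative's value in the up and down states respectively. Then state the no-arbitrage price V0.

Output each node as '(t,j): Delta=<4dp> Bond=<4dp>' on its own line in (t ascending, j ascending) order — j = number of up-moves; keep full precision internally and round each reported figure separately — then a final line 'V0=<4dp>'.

(0,0): Delta=1.3162 Bond=-117.5120
(1,0): Delta=0.0000 Bond=0.0000
(1,1): Delta=1.8611 Bond=-222.6544
V0=72.0235

Since d<R<u, set p* = (R−d)/(u−d) = 0.5278; price each node as the discounted p*-expectation of its children.
Terminal values V(2,·): V(2,0)=0.0000, V(2,1)=0.0000, V(2,2)=258.5664
(1,0): S=89.2800. Δ = (V_up−V_dn)/(S_up−S_dn) = (0.0000−0.0000)/(119.6352−55.3536) = 0.0000. V = [p*·0.0000 + (1−p*)·0.0000]/1 = 0.0000. B = V − Δ·S = 0.0000.
(1,1): S=192.9600. Δ = (V_up−V_dn)/(S_up−S_dn) = (258.5664−0.0000)/(258.5664−119.6352) = 1.8611. V = [p*·258.5664 + (1−p*)·0.0000]/1 = 136.4656. B = V − Δ·S = -222.6544.
(0,0): S=144.0000. Δ = (V_up−V_dn)/(S_up−S_dn) = (136.4656−0.0000)/(192.9600−89.2800) = 1.3162. V = [p*·136.4656 + (1−p*)·0.0000]/1 = 72.0235. B = V − Δ·S = -117.5120.
Self-financing check: at every node Δ·S+B equals the discounted successor values.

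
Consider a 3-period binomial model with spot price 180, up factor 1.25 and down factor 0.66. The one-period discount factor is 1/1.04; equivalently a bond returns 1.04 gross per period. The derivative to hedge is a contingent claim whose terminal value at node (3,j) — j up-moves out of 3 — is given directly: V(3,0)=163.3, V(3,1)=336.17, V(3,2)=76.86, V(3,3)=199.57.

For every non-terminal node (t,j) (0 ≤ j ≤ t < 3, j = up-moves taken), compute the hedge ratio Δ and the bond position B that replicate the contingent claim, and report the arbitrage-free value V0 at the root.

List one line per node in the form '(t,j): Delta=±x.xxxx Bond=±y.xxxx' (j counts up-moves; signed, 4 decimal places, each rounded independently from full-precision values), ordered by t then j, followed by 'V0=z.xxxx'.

(0,0): Delta=-0.4012 Bond=229.5895
(1,0): Delta=-1.4470 Bond=363.0161
(1,1): Delta=-0.0961 Bond=170.1124
(2,0): Delta=3.7369 Bond=-28.9231
(2,1): Delta=-2.9597 Bond=602.1592
(2,2): Delta=0.7395 Bond=-58.0854
V0=157.3686

Risk-neutral probability p* = (R−d)/(u−d) = (1.04−0.66)/(1.25−0.66) = 0.6441.
At expiry t=3: V(3,0)=163.3000, V(3,1)=336.1700, V(3,2)=76.8600, V(3,3)=199.5700
(2,0): S=78.4080. Δ = (V_up−V_dn)/(S_up−S_dn) = (336.1700−163.3000)/(98.0100−51.7493) = 3.7369. V = [p*·336.1700 + (1−p*)·163.3000]/1.04 = 264.0769. B = V − Δ·S = -28.9231.
(2,1): S=148.5000. Δ = (V_up−V_dn)/(S_up−S_dn) = (76.8600−336.1700)/(185.6250−98.0100) = -2.9597. V = [p*·76.8600 + (1−p*)·336.1700]/1.04 = 162.6507. B = V − Δ·S = 602.1592.
(2,2): S=281.2500. Δ = (V_up−V_dn)/(S_up−S_dn) = (199.5700−76.8600)/(351.5625−185.6250) = 0.7395. V = [p*·199.5700 + (1−p*)·76.8600]/1.04 = 149.8977. B = V − Δ·S = -58.0854.
(1,0): S=118.8000. Δ = (V_up−V_dn)/(S_up−S_dn) = (162.6507−264.0769)/(148.5000−78.4080) = -1.4470. V = [p*·162.6507 + (1−p*)·264.0769]/1.04 = 191.1073. B = V − Δ·S = 363.0161.
(1,1): S=225.0000. Δ = (V_up−V_dn)/(S_up−S_dn) = (149.8977−162.6507)/(281.2500−148.5000) = -0.0961. V = [p*·149.8977 + (1−p*)·162.6507]/1.04 = 148.4970. B = V − Δ·S = 170.1124.
(0,0): S=180.0000. Δ = (V_up−V_dn)/(S_up−S_dn) = (148.4970−191.1073)/(225.0000−118.8000) = -0.4012. V = [p*·148.4970 + (1−p*)·191.1073]/1.04 = 157.3686. B = V − Δ·S = 229.5895.
The time-0 hedge costs 157.3686, which is the no-arbitrage price.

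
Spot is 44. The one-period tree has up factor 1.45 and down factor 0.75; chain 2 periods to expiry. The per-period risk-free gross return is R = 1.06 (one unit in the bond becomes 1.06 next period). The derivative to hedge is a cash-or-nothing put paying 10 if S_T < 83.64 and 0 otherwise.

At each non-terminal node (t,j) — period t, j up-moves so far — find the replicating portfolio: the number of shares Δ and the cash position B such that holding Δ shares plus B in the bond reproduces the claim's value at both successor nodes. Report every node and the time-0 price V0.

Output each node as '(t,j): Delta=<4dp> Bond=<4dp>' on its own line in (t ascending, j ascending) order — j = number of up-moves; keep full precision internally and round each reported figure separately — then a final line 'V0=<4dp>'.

(0,0): Delta=-0.1356 Bond=13.1229
(1,0): Delta=0.0000 Bond=9.4340
(1,1): Delta=-0.2239 Bond=19.5418
V0=7.1545

Risk-neutral probability p* = (R−d)/(u−d) = (1.06−0.75)/(1.45−0.75) = 0.4429.
Payoff layer (t=2): V(2,0)=10.0000, V(2,1)=10.0000, V(2,2)=0.0000
Node (1,0) S=33.0000: V=(p*·10.0000+(1−p*)·10.0000)/1.06=9.4340; Δ=(10.0000−10.0000)/(47.8500−24.7500)=0.0000; B=V−Δ·S=9.4340
Node (1,1) S=63.8000: V=(p*·0.0000+(1−p*)·10.0000)/1.06=5.2561; Δ=(0.0000−10.0000)/(92.5100−47.8500)=-0.2239; B=V−Δ·S=19.5418
Node (0,0) S=44.0000: V=(p*·5.2561+(1−p*)·9.4340)/1.06=7.1545; Δ=(5.2561−9.4340)/(63.8000−33.0000)=-0.1356; B=V−Δ·S=13.1229
Each (Δ,B) replicates both successor values, so the strategy is self-financing and V0 is arbitrage-free.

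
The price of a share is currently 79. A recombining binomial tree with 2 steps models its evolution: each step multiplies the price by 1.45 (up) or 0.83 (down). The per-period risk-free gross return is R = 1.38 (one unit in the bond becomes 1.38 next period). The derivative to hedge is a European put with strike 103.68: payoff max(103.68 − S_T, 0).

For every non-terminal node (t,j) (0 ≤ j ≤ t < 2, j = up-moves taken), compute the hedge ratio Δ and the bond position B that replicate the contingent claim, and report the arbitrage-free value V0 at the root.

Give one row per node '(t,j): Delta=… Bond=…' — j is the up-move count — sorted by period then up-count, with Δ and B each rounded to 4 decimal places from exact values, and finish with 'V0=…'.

Under the risk-neutral measure, an up-move has probability p* = (R−d)/(u−d) = 0.8871 and values discount at R = 1.38.
Terminal payoffs: V(2,0)=49.2569, V(2,1)=8.6035, V(2,2)=0.0000
(1,0): S=65.5700. Δ = (V_up−V_dn)/(S_up−S_dn) = (8.6035−49.2569)/(95.0765−54.4231) = -1.0000. V = [p*·8.6035 + (1−p*)·49.2569]/1.38 = 9.5604. B = V − Δ·S = 75.1304.
(1,1): S=114.5500. Δ = (V_up−V_dn)/(S_up−S_dn) = (0.0000−8.6035)/(166.0975−95.0765) = -0.1211. V = [p*·0.0000 + (1−p*)·8.6035]/1.38 = 0.7039. B = V − Δ·S = 14.5805.
(0,0): S=79.0000. Δ = (V_up−V_dn)/(S_up−S_dn) = (0.7039−9.5604)/(114.5500−65.5700) = -0.1808. V = [p*·0.7039 + (1−p*)·9.5604]/1.38 = 1.2347. B = V − Δ·S = 15.5194.
Each (Δ,B) replicates both successor values, so the strategy is self-financing and V0 is arbitrage-free.

(0,0): Delta=-0.1808 Bond=15.5194
(1,0): Delta=-1.0000 Bond=75.1304
(1,1): Delta=-0.1211 Bond=14.5805
V0=1.2347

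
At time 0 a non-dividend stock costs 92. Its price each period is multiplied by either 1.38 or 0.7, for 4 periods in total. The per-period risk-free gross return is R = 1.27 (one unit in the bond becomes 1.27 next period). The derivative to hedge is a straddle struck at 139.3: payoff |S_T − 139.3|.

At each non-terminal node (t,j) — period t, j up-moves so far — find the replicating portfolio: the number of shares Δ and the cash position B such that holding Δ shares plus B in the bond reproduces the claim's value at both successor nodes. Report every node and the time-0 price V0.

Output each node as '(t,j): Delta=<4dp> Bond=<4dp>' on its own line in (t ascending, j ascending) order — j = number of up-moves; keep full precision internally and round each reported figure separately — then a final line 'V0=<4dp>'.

Under the risk-neutral measure, an up-move has probability p* = (R−d)/(u−d) = 0.8382 and values discount at R = 1.27.
Terminal payoffs: V(4,0)=117.2108, V(4,1)=95.7527, V(4,2)=53.4496, V(4,3)=29.9478, V(4,4)=194.3600
(3,0): S=31.5560. Δ = (V_up−V_dn)/(S_up−S_dn) = (95.7527−117.2108)/(43.5473−22.0892) = -1.0000. V = [p*·95.7527 + (1−p*)·117.2108]/1.27 = 78.1290. B = V − Δ·S = 109.6850.
(3,1): S=62.2104. Δ = (V_up−V_dn)/(S_up−S_dn) = (53.4496−95.7527)/(85.8504−43.5473) = -1.0000. V = [p*·53.4496 + (1−p*)·95.7527]/1.27 = 47.4746. B = V − Δ·S = 109.6850.
(3,2): S=122.6434. Δ = (V_up−V_dn)/(S_up−S_dn) = (29.9478−53.4496)/(169.2478−85.8504) = -0.2818. V = [p*·29.9478 + (1−p*)·53.4496]/1.27 = 26.5745. B = V − Δ·S = 61.1360.
(3,3): S=241.7826. Δ = (V_up−V_dn)/(S_up−S_dn) = (194.3600−29.9478)/(333.6600−169.2478) = 1.0000. V = [p*·194.3600 + (1−p*)·29.9478]/1.27 = 132.0976. B = V − Δ·S = -109.6850.
(2,0): S=45.0800. Δ = (V_up−V_dn)/(S_up−S_dn) = (47.4746−78.1290)/(62.2104−31.5560) = -1.0000. V = [p*·47.4746 + (1−p*)·78.1290]/1.27 = 41.2862. B = V − Δ·S = 86.3662.
(2,1): S=88.8720. Δ = (V_up−V_dn)/(S_up−S_dn) = (26.5745−47.4746)/(122.6434−62.2104) = -0.3458. V = [p*·26.5745 + (1−p*)·47.4746]/1.27 = 23.5869. B = V − Δ·S = 54.3224.
(2,2): S=175.2048. Δ = (V_up−V_dn)/(S_up−S_dn) = (132.0976−26.5745)/(241.7826−122.6434) = 0.8857. V = [p*·132.0976 + (1−p*)·26.5745]/1.27 = 90.5730. B = V − Δ·S = -64.6081.
(1,0): S=64.4000. Δ = (V_up−V_dn)/(S_up−S_dn) = (23.5869−41.2862)/(88.8720−45.0800) = -0.4042. V = [p*·23.5869 + (1−p*)·41.2862]/1.27 = 20.8268. B = V − Δ·S = 46.8551.
(1,1): S=126.9600. Δ = (V_up−V_dn)/(S_up−S_dn) = (90.5730−23.5869)/(175.2048−88.8720) = 0.7759. V = [p*·90.5730 + (1−p*)·23.5869]/1.27 = 62.7850. B = V − Δ·S = -35.7239.
(0,0): S=92.0000. Δ = (V_up−V_dn)/(S_up−S_dn) = (62.7850−20.8268)/(126.9600−64.4000) = 0.6707. V = [p*·62.7850 + (1−p*)·20.8268]/1.27 = 44.0927. B = V − Δ·S = -17.6106.
Each (Δ,B) replicates both successor values, so the strategy is self-financing and V0 is arbitrage-free.

(0,0): Delta=0.6707 Bond=-17.6106
(1,0): Delta=-0.4042 Bond=46.8551
(1,1): Delta=0.7759 Bond=-35.7239
(2,0): Delta=-1.0000 Bond=86.3662
(2,1): Delta=-0.3458 Bond=54.3224
(2,2): Delta=0.8857 Bond=-64.6081
(3,0): Delta=-1.0000 Bond=109.6850
(3,1): Delta=-1.0000 Bond=109.6850
(3,2): Delta=-0.2818 Bond=61.1360
(3,3): Delta=1.0000 Bond=-109.6850
V0=44.0927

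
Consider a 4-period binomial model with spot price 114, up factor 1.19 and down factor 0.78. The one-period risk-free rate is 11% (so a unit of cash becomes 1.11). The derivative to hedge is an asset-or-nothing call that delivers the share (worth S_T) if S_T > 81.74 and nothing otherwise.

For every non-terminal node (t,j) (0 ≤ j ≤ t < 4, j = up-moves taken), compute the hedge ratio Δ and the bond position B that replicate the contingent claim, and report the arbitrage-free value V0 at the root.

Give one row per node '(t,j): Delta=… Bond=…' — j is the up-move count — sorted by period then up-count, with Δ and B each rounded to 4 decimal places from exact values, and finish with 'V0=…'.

Under the risk-neutral measure, an up-move has probability p* = (R−d)/(u−d) = 0.8049 and values discount at R = 1.11.
Terminal payoffs: V(4,0)=0.0000, V(4,1)=0.0000, V(4,2)=98.2173, V(4,3)=149.8443, V(4,4)=228.6087
  t=3,j=0: stock 54.0989 → up 64.3777 (V=0.0000), down 42.1972 (V=0.0000). Price 0.0000; hedge Δ=0.0000, bond B=0.0000.
  t=3,j=1: stock 82.5355 → up 98.2173 (V=98.2173), down 64.3777 (V=0.0000). Price 71.2189; hedge Δ=2.9024, bond B=-168.3355.
  t=3,j=2: stock 125.9196 → up 149.8443 (V=149.8443), down 98.2173 (V=98.2173). Price 125.9196; hedge Δ=1.0000, bond B=0.0000.
  t=3,j=3: stock 192.1081 → up 228.6087 (V=228.6087), down 149.8443 (V=149.8443). Price 192.1081; hedge Δ=1.0000, bond B=0.0000.
  t=2,j=0: stock 69.3576 → up 82.5355 (V=71.2189), down 54.0989 (V=0.0000). Price 51.6419; hedge Δ=2.5045, bond B=-122.0627.
  t=2,j=1: stock 105.8148 → up 125.9196 (V=125.9196), down 82.5355 (V=71.2189). Price 103.8255; hedge Δ=1.2608, bond B=-29.5909.
  t=2,j=2: stock 161.4354 → up 192.1081 (V=192.1081), down 125.9196 (V=125.9196). Price 161.4354; hedge Δ=1.0000, bond B=0.0000.
  t=1,j=0: stock 88.9200 → up 105.8148 (V=103.8255), down 69.3576 (V=51.6419). Price 84.3634; hedge Δ=1.4314, bond B=-42.9137.
  t=1,j=1: stock 135.6600 → up 161.4354 (V=161.4354), down 105.8148 (V=103.8255). Price 135.3103; hedge Δ=1.0358, bond B=-5.2017.
  t=0,j=0: stock 114.0000 → up 135.6600 (V=135.3103), down 88.9200 (V=84.3634). Price 112.9454; hedge Δ=1.0900, bond B=-11.3154.
Each (Δ,B) replicates both successor values, so the strategy is self-financing and V0 is arbitrage-free.

(0,0): Delta=1.0900 Bond=-11.3154
(1,0): Delta=1.4314 Bond=-42.9137
(1,1): Delta=1.0358 Bond=-5.2017
(2,0): Delta=2.5045 Bond=-122.0627
(2,1): Delta=1.2608 Bond=-29.5909
(2,2): Delta=1.0000 Bond=0.0000
(3,0): Delta=0.0000 Bond=0.0000
(3,1): Delta=2.9024 Bond=-168.3355
(3,2): Delta=1.0000 Bond=0.0000
(3,3): Delta=1.0000 Bond=0.0000
V0=112.9454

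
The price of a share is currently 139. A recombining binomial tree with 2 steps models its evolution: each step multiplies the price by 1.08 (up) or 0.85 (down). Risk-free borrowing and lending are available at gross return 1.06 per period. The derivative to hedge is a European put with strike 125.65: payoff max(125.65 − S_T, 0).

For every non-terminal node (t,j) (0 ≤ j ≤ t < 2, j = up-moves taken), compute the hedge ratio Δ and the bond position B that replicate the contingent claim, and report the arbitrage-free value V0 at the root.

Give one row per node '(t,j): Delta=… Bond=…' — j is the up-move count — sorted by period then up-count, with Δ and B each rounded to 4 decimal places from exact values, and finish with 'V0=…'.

Under the risk-neutral measure, an up-move has probability p* = (R−d)/(u−d) = 0.9130 and values discount at R = 1.06.
Terminal values V(2,·): V(2,0)=25.2225, V(2,1)=0.0000, V(2,2)=0.0000
(1,0): S=118.1500. Δ = (V_up−V_dn)/(S_up−S_dn) = (0.0000−25.2225)/(127.6020−100.4275) = -0.9282. V = [p*·0.0000 + (1−p*)·25.2225]/1.06 = 2.0691. B = V − Δ·S = 111.7322.
(1,1): S=150.1200. Δ = (V_up−V_dn)/(S_up−S_dn) = (0.0000−0.0000)/(162.1296−127.6020) = 0.0000. V = [p*·0.0000 + (1−p*)·0.0000]/1.06 = 0.0000. B = V − Δ·S = 0.0000.
(0,0): S=139.0000. Δ = (V_up−V_dn)/(S_up−S_dn) = (0.0000−2.0691)/(150.1200−118.1500) = -0.0647. V = [p*·0.0000 + (1−p*)·2.0691]/1.06 = 0.1697. B = V − Δ·S = 9.1659.
Each (Δ,B) replicates both successor values, so the strategy is self-financing and V0 is arbitrage-free.

(0,0): Delta=-0.0647 Bond=9.1659
(1,0): Delta=-0.9282 Bond=111.7322
(1,1): Delta=0.0000 Bond=0.0000
V0=0.1697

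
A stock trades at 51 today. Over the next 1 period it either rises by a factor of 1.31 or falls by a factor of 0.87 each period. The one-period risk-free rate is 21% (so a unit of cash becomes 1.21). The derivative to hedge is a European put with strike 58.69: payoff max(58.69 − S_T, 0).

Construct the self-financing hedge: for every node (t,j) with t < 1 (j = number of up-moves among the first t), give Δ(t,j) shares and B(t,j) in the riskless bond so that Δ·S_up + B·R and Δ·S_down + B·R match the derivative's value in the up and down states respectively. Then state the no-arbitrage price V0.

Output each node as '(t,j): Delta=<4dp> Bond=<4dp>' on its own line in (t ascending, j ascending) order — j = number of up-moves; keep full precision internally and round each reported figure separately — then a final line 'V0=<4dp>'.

Since d<R<u, set p* = (R−d)/(u−d) = 0.7727; price each node as the discounted p*-expectation of its children.
Terminal values V(1,·): V(1,0)=14.3200, V(1,1)=0.0000
(0,0): S=51.0000. Δ = (V_up−V_dn)/(S_up−S_dn) = (0.0000−14.3200)/(66.8100−44.3700) = -0.6381. V = [p*·0.0000 + (1−p*)·14.3200]/1.21 = 2.6897. B = V − Δ·S = 35.2352.
Self-financing check: at every node Δ·S+B equals the discounted successor values.

(0,0): Delta=-0.6381 Bond=35.2352
V0=2.6897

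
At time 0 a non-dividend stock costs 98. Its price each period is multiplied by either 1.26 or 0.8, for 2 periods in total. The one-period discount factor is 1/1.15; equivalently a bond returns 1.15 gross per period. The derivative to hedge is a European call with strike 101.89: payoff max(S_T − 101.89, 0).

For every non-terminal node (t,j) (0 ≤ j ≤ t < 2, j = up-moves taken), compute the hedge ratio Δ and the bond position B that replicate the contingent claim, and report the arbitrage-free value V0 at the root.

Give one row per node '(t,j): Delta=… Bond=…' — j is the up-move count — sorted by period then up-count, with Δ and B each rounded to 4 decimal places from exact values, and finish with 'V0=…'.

The replicating-portfolio and risk-neutral prices coincide; use p* = (1.15−0.8)/(1.26−0.8) = 0.7609 for the latter.
Terminal values V(2,·): V(2,0)=0.0000, V(2,1)=0.0000, V(2,2)=53.6948
  t=1,j=0: stock 78.4000 → up 98.7840 (V=0.0000), down 62.7200 (V=0.0000). Price 0.0000; hedge Δ=0.0000, bond B=0.0000.
  t=1,j=1: stock 123.4800 → up 155.5848 (V=53.6948), down 98.7840 (V=0.0000). Price 35.5259; hedge Δ=0.9453, bond B=-81.2020.
  t=0,j=0: stock 98.0000 → up 123.4800 (V=35.5259), down 78.4000 (V=0.0000). Price 23.5048; hedge Δ=0.7881, bond B=-53.7253.
Root portfolio cost Δ·98+B reproduces V0=23.5048.

(0,0): Delta=0.7881 Bond=-53.7253
(1,0): Delta=0.0000 Bond=0.0000
(1,1): Delta=0.9453 Bond=-81.2020
V0=23.5048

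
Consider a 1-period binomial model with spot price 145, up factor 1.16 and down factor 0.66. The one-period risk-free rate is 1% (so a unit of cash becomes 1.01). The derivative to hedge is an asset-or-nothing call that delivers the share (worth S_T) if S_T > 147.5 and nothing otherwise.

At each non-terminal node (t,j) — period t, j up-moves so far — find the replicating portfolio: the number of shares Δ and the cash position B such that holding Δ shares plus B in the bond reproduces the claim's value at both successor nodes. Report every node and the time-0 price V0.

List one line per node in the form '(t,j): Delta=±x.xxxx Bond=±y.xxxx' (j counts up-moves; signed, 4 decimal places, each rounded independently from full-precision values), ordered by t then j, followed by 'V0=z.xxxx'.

The replicating-portfolio and risk-neutral prices coincide; use p* = (1.01−0.66)/(1.16−0.66) = 0.7000 for the latter.
Terminal values V(1,·): V(1,0)=0.0000, V(1,1)=168.2000
  t=0,j=0: stock 145.0000 → up 168.2000 (V=168.2000), down 95.7000 (V=0.0000). Price 116.5743; hedge Δ=2.3200, bond B=-219.8257.
Check: Δ(0,0)·S0 + B(0,0) = 116.5743 = V0.

(0,0): Delta=2.3200 Bond=-219.8257
V0=116.5743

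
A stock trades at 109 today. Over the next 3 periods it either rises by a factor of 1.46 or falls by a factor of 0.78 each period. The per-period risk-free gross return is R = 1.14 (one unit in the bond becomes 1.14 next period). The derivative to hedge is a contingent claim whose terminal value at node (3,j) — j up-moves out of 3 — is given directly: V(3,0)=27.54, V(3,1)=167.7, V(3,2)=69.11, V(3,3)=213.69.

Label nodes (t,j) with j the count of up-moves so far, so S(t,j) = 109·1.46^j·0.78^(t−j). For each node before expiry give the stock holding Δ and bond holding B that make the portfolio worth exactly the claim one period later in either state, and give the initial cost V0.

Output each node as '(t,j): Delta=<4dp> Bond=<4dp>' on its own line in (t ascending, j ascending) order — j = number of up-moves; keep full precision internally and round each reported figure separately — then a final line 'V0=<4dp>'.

(0,0): Delta=0.2329 Bond=56.2199
(1,0): Delta=0.2088 Bond=66.1399
(1,1): Delta=0.2444 Bond=62.2690
(2,0): Delta=3.1081 Bond=-116.8700
(2,1): Delta=-1.1680 Bond=246.3057
(2,2): Delta=0.9151 Bond=-84.8524
V0=81.6088

Since d<R<u, set p* = (R−d)/(u−d) = 0.5294; price each node as the discounted p*-expectation of its children.
At expiry t=3: V(3,0)=27.5400, V(3,1)=167.7000, V(3,2)=69.1100, V(3,3)=213.6900
  t=2,j=0: stock 66.3156 → up 96.8208 (V=167.7000), down 51.7262 (V=27.5400). Price 89.2477; hedge Δ=3.1081, bond B=-116.8700.
  t=2,j=1: stock 124.1292 → up 181.2286 (V=69.1100), down 96.8208 (V=167.7000). Price 101.3204; hedge Δ=-1.1680, bond B=246.3057.
  t=2,j=2: stock 232.3444 → up 339.2228 (V=213.6900), down 181.2286 (V=69.1100). Price 127.7652; hedge Δ=0.9151, bond B=-84.8524.
  t=1,j=0: stock 85.0200 → up 124.1292 (V=101.3204), down 66.3156 (V=89.2477). Price 83.8940; hedge Δ=0.2088, bond B=66.1399.
  t=1,j=1: stock 159.1400 → up 232.3444 (V=127.7652), down 124.1292 (V=101.3204). Price 101.1584; hedge Δ=0.2444, bond B=62.2690.
  t=0,j=0: stock 109.0000 → up 159.1400 (V=101.1584), down 85.0200 (V=83.8940). Price 81.6088; hedge Δ=0.2329, bond B=56.2199.
Check: Δ(0,0)·S0 + B(0,0) = 81.6088 = V0.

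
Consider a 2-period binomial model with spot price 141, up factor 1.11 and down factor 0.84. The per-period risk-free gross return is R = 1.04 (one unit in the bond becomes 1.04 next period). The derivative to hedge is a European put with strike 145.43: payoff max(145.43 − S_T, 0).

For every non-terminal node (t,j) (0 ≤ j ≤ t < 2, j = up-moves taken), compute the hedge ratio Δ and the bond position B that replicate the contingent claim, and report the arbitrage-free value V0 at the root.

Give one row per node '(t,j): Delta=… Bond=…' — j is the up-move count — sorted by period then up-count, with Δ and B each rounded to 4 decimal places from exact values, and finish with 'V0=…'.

No-arbitrage ⇒ martingale measure with p* = (R−d)/(u−d) = 0.7407.
At expiry t=2: V(2,0)=45.9404, V(2,1)=13.9616, V(2,2)=0.0000
  t=1,j=0: stock 118.4400 → up 131.4684 (V=13.9616), down 99.4896 (V=45.9404). Price 21.3965; hedge Δ=-1.0000, bond B=139.8365.
  t=1,j=1: stock 156.5100 → up 173.7261 (V=0.0000), down 131.4684 (V=13.9616). Price 3.4805; hedge Δ=-0.3304, bond B=55.1901.
  t=0,j=0: stock 141.0000 → up 156.5100 (V=3.4805), down 118.4400 (V=21.3965). Price 7.8129; hedge Δ=-0.4706, bond B=74.1687.
The time-0 hedge costs 7.8129, which is the no-arbitrage price.

(0,0): Delta=-0.4706 Bond=74.1687
(1,0): Delta=-1.0000 Bond=139.8365
(1,1): Delta=-0.3304 Bond=55.1901
V0=7.8129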